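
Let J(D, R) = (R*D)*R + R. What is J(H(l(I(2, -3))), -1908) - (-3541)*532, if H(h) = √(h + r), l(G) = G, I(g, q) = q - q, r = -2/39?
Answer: 1881904 + 1213488*I*√78/13 ≈ 1.8819e+6 + 8.244e+5*I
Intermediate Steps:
r = -2/39 (r = -2*1/39 = -2/39 ≈ -0.051282)
I(g, q) = 0
H(h) = √(-2/39 + h) (H(h) = √(h - 2/39) = √(-2/39 + h))
J(D, R) = R + D*R² (J(D, R) = (D*R)*R + R = D*R² + R = R + D*R²)
J(H(l(I(2, -3))), -1908) - (-3541)*532 = -1908*(1 + (√(-78 + 1521*0)/39)*(-1908)) - (-3541)*532 = -1908*(1 + (√(-78 + 0)/39)*(-1908)) - 1*(-1883812) = -1908*(1 + (√(-78)/39)*(-1908)) + 1883812 = -1908*(1 + ((I*√78)/39)*(-1908)) + 1883812 = -1908*(1 + (I*√78/39)*(-1908)) + 1883812 = -1908*(1 - 636*I*√78/13) + 1883812 = (-1908 + 1213488*I*√78/13) + 1883812 = 1881904 + 1213488*I*√78/13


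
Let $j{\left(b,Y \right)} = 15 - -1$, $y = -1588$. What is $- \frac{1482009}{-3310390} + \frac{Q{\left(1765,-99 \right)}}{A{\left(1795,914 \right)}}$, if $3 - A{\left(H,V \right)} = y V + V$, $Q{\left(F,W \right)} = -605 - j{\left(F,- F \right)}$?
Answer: $\frac{79541830537}{177844081970} \approx 0.44726$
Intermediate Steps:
$j{\left(b,Y \right)} = 16$ ($j{\left(b,Y \right)} = 15 + 1 = 16$)
$Q{\left(F,W \right)} = -621$ ($Q{\left(F,W \right)} = -605 - 16 = -621$)
$A{\left(H,V \right)} = 3 + 1587 V$ ($A{\left(H,V \right)} = 3 - \left(- 1588 V + V\right) = 3 - - 1587 V = 3 + 1587 V$)
$- \frac{1482009}{-3310390} + \frac{Q{\left(1765,-99 \right)}}{A{\left(1795,914 \right)}} = - \frac{1482009}{-3310390} - \frac{621}{3 + 1587 \cdot 914} = \left(-1482009\right) \left(- \frac{1}{3310390}\right) - \frac{621}{3 + 1450518} = \frac{1482009}{3310390} - \frac{621}{1450521} = \frac{1482009}{3310390} - \frac{23}{53723} = \frac{79541830537}{177844081970}$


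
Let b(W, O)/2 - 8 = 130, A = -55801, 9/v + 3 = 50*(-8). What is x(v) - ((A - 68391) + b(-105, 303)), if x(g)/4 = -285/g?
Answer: 524888/3 ≈ 1.7496e+5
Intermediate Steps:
v = -9/403 (v = 9/(-3 + 50*(-8)) = 9/(-3 - 400) = 9/(-403) = 9*(-1/403) = -9/403 ≈ -0.022332)
x(g) = -1140/g (x(g) = 4*(-285/g) = -1140/g)
b(W, O) = 276 (b(W, O) = 16 + 2*130 = 16 + 260 = 276)
x(v) - ((A - 68391) + b(-105, 303)) = -1140/(-9/403) - ((-55801 - 68391) + 276) = -1140*(-403/9) - (-124192 + 276) = 153140/3 - 1*(-123916) = 153140/3 + 123916 = 524888/3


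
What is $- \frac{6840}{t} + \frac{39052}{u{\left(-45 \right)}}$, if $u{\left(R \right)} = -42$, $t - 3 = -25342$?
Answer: $- \frac{494625674}{532119} \approx -929.54$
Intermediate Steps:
$t = -25339$ ($t = 3 - 25342 = -25339$)
$- \frac{6840}{t} + \frac{39052}{u{\left(-45 \right)}} = - \frac{6840}{-25339} + \frac{39052}{-42} = \left(-6840\right) \left(- \frac{1}{25339}\right) + 39052 \left(- \frac{1}{42}\right) = \frac{6840}{25339} - \frac{19526}{21} = - \frac{494625674}{532119}$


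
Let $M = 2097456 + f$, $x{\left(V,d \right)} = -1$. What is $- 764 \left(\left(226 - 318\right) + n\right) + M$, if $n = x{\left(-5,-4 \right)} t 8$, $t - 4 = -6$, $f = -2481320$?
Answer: $-325800$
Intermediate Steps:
$t = -2$ ($t = 4 - 6 = -2$)
$M = -383864$ ($M = 2097456 - 2481320 = -383864$)
$n = 16$ ($n = \left(-1\right) \left(-2\right) 8 = 2 \cdot 8 = 16$)
$- 764 \left(\left(226 - 318\right) + n\right) + M = - 764 \left(\left(226 - 318\right) + 16\right) - 383864 = - 764 \left(-92 + 16\right) - 383864 = \left(-764\right) \left(-76\right) - 383864 = 58064 - 383864 = -325800$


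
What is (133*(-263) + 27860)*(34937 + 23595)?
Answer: -416689308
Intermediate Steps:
(133*(-263) + 27860)*(34937 + 23595) = (-34979 + 27860)*58532 = -7119*58532 = -416689308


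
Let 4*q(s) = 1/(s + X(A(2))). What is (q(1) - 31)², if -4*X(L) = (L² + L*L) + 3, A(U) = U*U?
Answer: 925444/961 ≈ 963.00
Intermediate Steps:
A(U) = U²
X(L) = -¾ - L²/2 (X(L) = -((L² + L*L) + 3)/4 = -((L² + L²) + 3)/4 = -(2*L² + 3)/4 = -(3 + 2*L²)/4 = -¾ - L²/2)
q(s) = 1/(4*(-35/4 + s)) (q(s) = 1/(4*(s + (-¾ - (2²)²/2))) = 1/(4*(s + (-¾ - ½*4²))) = 1/(4*(s + (-¾ - ½*16))) = 1/(4*(s + (-¾ - 8))) = 1/(4*(s - 35/4)) = 1/(4*(-35/4 + s)))
(q(1) - 31)² = (1/(-35 + 4*1) - 31)² = (1/(-35 + 4) - 31)² = (1/(-31) - 31)² = (-1/31 - 31)² = (-962/31)² = 925444/961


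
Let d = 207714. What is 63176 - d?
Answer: -144538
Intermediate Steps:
63176 - d = 63176 - 1*207714 = 63176 - 207714 = -144538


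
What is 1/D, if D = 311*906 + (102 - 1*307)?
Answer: 1/281561 ≈ 3.5516e-6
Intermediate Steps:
D = 281561 (D = 281766 + (102 - 307) = 281766 - 205 = 281561)
1/D = 1/281561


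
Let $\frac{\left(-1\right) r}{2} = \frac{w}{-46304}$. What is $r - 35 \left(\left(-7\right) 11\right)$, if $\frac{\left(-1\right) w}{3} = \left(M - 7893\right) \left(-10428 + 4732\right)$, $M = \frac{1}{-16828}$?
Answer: $- \frac{19057958480}{6087529} \approx -3130.7$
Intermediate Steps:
$M = - \frac{1}{16828} \approx -5.9425 \cdot 10^{-5}$
$w = - \frac{567421586160}{4207}$ ($w = - 3 \left(- \frac{1}{16828} - 7893\right) \left(-10428 + 4732\right) = - 3 \left(\left(- \frac{132823405}{16828}\right) \left(-5696\right)\right) = \left(-3\right) \frac{189140528720}{4207} = - \frac{567421586160}{4207} \approx -1.3488 \cdot 10^{8}$)
$r = - \frac{35463849135}{6087529}$ ($r = - 2 \left(- \frac{567421586160}{4207 \left(-46304\right)}\right) = - 2 \left(\left(- \frac{567421586160}{4207}\right) \left(- \frac{1}{46304}\right)\right) = \left(-2\right) \frac{35463849135}{12175058} = - \frac{35463849135}{6087529} \approx -5825.7$)
$r - 35 \left(\left(-7\right) 11\right) = - \frac{35463849135}{6087529} - 35 \left(\left(-7\right) 11\right) = - \frac{35463849135}{6087529} - -2695 = - \frac{35463849135}{6087529} + 2695 = - \frac{19057958480}{6087529}$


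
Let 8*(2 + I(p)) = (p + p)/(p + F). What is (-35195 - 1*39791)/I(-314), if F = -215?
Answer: 79335188/1959 ≈ 40498.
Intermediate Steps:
I(p) = -2 + p/(4*(-215 + p)) (I(p) = -2 + ((p + p)/(p - 215))/8 = -2 + ((2*p)/(-215 + p))/8 = -2 + (2*p/(-215 + p))/8 = -2 + p/(4*(-215 + p)))
(-35195 - 1*39791)/I(-314) = (-35195 - 1*39791)/(((1720 - 7*(-314))/(4*(-215 - 314)))) = (-35195 - 39791)/(((¼)*(1720 + 2198)/(-529))) = -74986/((¼)*(-1/529)*3918) = -74986/(-1959/1058) = -74986*(-1058/1959) = 79335188/1959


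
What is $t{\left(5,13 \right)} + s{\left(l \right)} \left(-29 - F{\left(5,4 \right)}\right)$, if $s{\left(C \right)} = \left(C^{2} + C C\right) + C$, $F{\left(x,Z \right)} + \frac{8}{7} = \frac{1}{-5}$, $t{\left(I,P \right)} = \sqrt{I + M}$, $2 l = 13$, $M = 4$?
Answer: $- \frac{12569}{5} \approx -2513.8$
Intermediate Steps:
$l = \frac{13}{2}$ ($l = \frac{1}{2} \cdot 13 = \frac{13}{2} \approx 6.5$)
$t{\left(I,P \right)} = \sqrt{4 + I}$ ($t{\left(I,P \right)} = \sqrt{I + 4} = \sqrt{4 + I}$)
$F{\left(x,Z \right)} = - \frac{47}{35}$ ($F{\left(x,Z \right)} = - \frac{8}{7} + \frac{1}{-5} = - \frac{8}{7} - \frac{1}{5} = - \frac{47}{35}$)
$s{\left(C \right)} = C + 2 C^{2}$ ($s{\left(C \right)} = \left(C^{2} + C^{2}\right) + C = 2 C^{2} + C = C + 2 C^{2}$)
$t{\left(5,13 \right)} + s{\left(l \right)} \left(-29 - F{\left(5,4 \right)}\right) = \sqrt{4 + 5} + \frac{13 \left(1 + 2 \cdot \frac{13}{2}\right)}{2} \left(-29 - - \frac{47}{35}\right) = \sqrt{9} + \frac{13 \left(1 + 13\right)}{2} \left(-29 + \frac{47}{35}\right) = 3 + \frac{13}{2} \cdot 14 \left(- \frac{968}{35}\right) = 3 + 91 \left(- \frac{968}{35}\right) = 3 - \frac{12584}{5} = - \frac{12569}{5}$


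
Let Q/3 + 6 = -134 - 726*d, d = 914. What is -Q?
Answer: 1991112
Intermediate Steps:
Q = -1991112 (Q = -18 + 3*(-134 - 726*914) = -18 + 3*(-134 - 663564) = -18 + 3*(-663698) = -18 - 1991094 = -1991112)
-Q = -1*(-1991112) = 1991112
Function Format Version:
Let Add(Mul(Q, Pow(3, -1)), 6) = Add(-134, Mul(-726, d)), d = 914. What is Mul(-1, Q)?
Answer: 1991112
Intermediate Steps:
Q = -1991112 (Q = Add(-18, Mul(3, Add(-134, Mul(-726, 914)))) = Add(-18, Mul(3, Add(-134, -663564))) = Add(-18, Mul(3, -663698)) = Add(-18, -1991094) = -1991112)
Mul(-1, Q) = Mul(-1, -1991112) = 1991112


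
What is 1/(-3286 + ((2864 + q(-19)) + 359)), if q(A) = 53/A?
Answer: -19/1250 ≈ -0.015200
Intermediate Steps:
1/(-3286 + ((2864 + q(-19)) + 359)) = 1/(-3286 + ((2864 + 53/(-19)) + 359)) = 1/(-3286 + ((2864 + 53*(-1/19)) + 359)) = 1/(-3286 + ((2864 - 53/19) + 359)) = 1/(-3286 + (54363/19 + 359)) = 1/(-3286 + 61184/19) = 1/(-1250/19) = -19/1250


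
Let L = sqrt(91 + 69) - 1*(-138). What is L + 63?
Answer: 201 + 4*sqrt(10) ≈ 213.65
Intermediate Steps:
L = 138 + 4*sqrt(10) (L = sqrt(160) + 138 = 4*sqrt(10) + 138 = 138 + 4*sqrt(10) ≈ 150.65)
L + 63 = (138 + 4*sqrt(10)) + 63 = 201 + 4*sqrt(10)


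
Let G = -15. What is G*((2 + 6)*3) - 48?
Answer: -408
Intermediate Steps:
G*((2 + 6)*3) - 48 = -15*(2 + 6)*3 - 48 = -120*3 - 48 = -15*24 - 48 = -360 - 48 = -408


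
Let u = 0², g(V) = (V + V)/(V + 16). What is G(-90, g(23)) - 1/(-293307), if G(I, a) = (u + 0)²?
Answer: 1/293307 ≈ 3.4094e-6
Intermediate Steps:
g(V) = 2*V/(16 + V) (g(V) = (2*V)/(16 + V) = 2*V/(16 + V))
u = 0
G(I, a) = 0 (G(I, a) = (0 + 0)² = 0² = 0)
G(-90, g(23)) - 1/(-293307) = 0 - 1/(-293307) = 0 - 1*(-1/293307) = 0 + 1/293307 = 1/293307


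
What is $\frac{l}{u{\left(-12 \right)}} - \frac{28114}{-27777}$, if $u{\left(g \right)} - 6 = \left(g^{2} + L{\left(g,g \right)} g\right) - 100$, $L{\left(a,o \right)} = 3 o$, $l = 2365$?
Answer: $\frac{79243553}{13388514} \approx 5.9188$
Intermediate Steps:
$u{\left(g \right)} = -94 + 4 g^{2}$ ($u{\left(g \right)} = 6 - \left(100 - g^{2} - 3 g g\right) = 6 + \left(\left(g^{2} + 3 g^{2}\right) - 100\right) = 6 + \left(4 g^{2} - 100\right) = 6 + \left(-100 + 4 g^{2}\right) = -94 + 4 g^{2}$)
$\frac{l}{u{\left(-12 \right)}} - \frac{28114}{-27777} = \frac{2365}{-94 + 4 \left(-12\right)^{2}} - \frac{28114}{-27777} = \frac{2365}{-94 + 4 \cdot 144} - - \frac{28114}{27777} = \frac{2365}{-94 + 576} + \frac{28114}{27777} = \frac{2365}{482} + \frac{28114}{27777} = \frac{79243553}{13388514}$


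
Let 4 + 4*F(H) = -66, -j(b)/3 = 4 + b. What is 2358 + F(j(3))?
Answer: 4681/2 ≈ 2340.5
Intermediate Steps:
j(b) = -12 - 3*b (j(b) = -3*(4 + b) = -12 - 3*b)
F(H) = -35/2 (F(H) = -1 + (1/4)*(-66) = -1 - 33/2 = -35/2)
2358 + F(j(3)) = 2358 - 35/2 = 4681/2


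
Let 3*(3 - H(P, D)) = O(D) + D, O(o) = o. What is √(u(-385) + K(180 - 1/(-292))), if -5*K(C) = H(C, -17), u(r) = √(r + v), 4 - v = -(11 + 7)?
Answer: √(-645 + 2475*I*√3)/15 ≈ 2.8636 + 3.3267*I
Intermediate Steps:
v = 22 (v = 4 - (-1)*(11 + 7) = 4 - (-1)*18 = 4 - 1*(-18) = 4 + 18 = 22)
H(P, D) = 3 - 2*D/3 (H(P, D) = 3 - (D + D)/3 = 3 - 2*D/3)
u(r) = √(22 + r) (u(r) = √(r + 22) = √(22 + r))
K(C) = -43/15 (K(C) = -(3 - ⅔*(-17))/5 = -(3 + 34/3)/5 = -⅕*43/3 = -43/15)
√(u(-385) + K(180 - 1/(-292))) = √(√(22 - 385) - 43/15) = √(√(-363) - 43/15) = √(11*I*√3 - 43/15) = √(-43/15 + 11*I*√3)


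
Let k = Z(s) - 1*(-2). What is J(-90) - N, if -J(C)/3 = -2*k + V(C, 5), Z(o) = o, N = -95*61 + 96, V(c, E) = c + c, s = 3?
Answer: 6269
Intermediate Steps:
V(c, E) = 2*c
N = -5699 (N = -5795 + 96 = -5699)
k = 5 (k = 3 - 1*(-2) = 3 + 2 = 5)
J(C) = 30 - 6*C (J(C) = -3*(-2*5 + 2*C) = -3*(-10 + 2*C) = 30 - 6*C)
J(-90) - N = (30 - 6*(-90)) - 1*(-5699) = (30 + 540) + 5699 = 570 + 5699 = 6269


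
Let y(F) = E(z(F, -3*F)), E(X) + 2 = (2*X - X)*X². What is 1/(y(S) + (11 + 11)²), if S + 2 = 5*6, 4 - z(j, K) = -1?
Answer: 1/607 ≈ 0.0016474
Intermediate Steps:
z(j, K) = 5 (z(j, K) = 4 - 1*(-1) = 4 + 1 = 5)
S = 28 (S = -2 + 5*6 = -2 + 30 = 28)
E(X) = -2 + X³ (E(X) = -2 + (2*X - X)*X² = -2 + X*X² = -2 + X³)
y(F) = 123 (y(F) = -2 + 5³ = -2 + 125 = 123)
1/(y(S) + (11 + 11)²) = 1/(123 + (11 + 11)²) = 1/(123 + 22²) = 1/(123 + 484) = 1/607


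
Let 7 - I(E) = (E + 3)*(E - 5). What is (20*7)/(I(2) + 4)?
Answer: 70/13 ≈ 5.3846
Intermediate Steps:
I(E) = 7 - (-5 + E)*(3 + E) (I(E) = 7 - (E + 3)*(E - 5) = 7 - (3 + E)*(-5 + E) = 7 - (-5 + E)*(3 + E))
(20*7)/(I(2) + 4) = (20*7)/((22 - 1*2² + 2*2) + 4) = 140/((22 - 1*4 + 4) + 4) = 140/((22 - 4 + 4) + 4) = 140/(22 + 4) = 140/26 = 140*(1/26) = 70/13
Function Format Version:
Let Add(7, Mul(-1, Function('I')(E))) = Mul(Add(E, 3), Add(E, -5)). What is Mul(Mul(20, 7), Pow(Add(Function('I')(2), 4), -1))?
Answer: Rational(70, 13) ≈ 5.3846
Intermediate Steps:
Function('I')(E) = Add(7, Mul(-1, Add(-5, E), Add(3, E))) (Function('I')(E) = Add(7, Mul(-1, Mul(Add(E, 3), Add(E, -5)))) = Add(7, Mul(-1, Mul(Add(3, E), Add(-5, E)))) = Add(7, Mul(-1, Mul(Add(-5, E), Add(3, E)))) = Add(7, Mul(-1, Add(-5, E), Add(3, E))))
Mul(Mul(20, 7), Pow(Add(Function('I')(2), 4), -1)) = Mul(Mul(20, 7), Pow(Add(Add(22, Mul(-1, Pow(2, 2)), Mul(2, 2)), 4), -1)) = Mul(140, Pow(Add(Add(22, Mul(-1, 4), 4), 4), -1)) = Mul(140, Pow(Add(Add(22, -4, 4), 4), -1)) = Mul(140, Pow(Add(22, 4), -1)) = Mul(140, Pow(26, -1)) = Mul(140, Rational(1, 26)) = Rational(70, 13)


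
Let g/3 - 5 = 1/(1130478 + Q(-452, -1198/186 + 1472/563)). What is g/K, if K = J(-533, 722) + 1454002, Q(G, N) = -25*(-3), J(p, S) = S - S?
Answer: 2826383/273971053851 ≈ 1.0316e-5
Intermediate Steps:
J(p, S) = 0
Q(G, N) = 75
g = 5652766/376851 (g = 15 + 3/(1130478 + 75) = 15 + 3/1130553 = 15 + 3*(1/1130553) = 15 + 1/376851 = 5652766/376851 ≈ 15.000)
K = 1454002 (K = 0 + 1454002 = 1454002)
g/K = (5652766/376851)/1454002 = (5652766/376851)*(1/1454002) = 2826383/273971053851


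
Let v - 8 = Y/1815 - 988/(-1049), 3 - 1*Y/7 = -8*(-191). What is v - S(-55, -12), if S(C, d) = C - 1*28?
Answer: 32770646/380787 ≈ 86.060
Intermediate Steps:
Y = -10675 (Y = 21 - (-56)*(-191) = 21 - 7*1528 = 21 - 10696 = -10675)
S(C, d) = -28 + C (S(C, d) = C - 28 = -28 + C)
v = 1165325/380787 (v = 8 + (-10675/1815 - 988/(-1049)) = 8 + (-10675*1/1815 - 988*(-1/1049)) = 8 + (-2135/363 + 988/1049) = 8 - 1880971/380787 = 1165325/380787 ≈ 3.0603)
v - S(-55, -12) = 1165325/380787 - (-28 - 55) = 1165325/380787 - 1*(-83) = 1165325/380787 + 83 = 32770646/380787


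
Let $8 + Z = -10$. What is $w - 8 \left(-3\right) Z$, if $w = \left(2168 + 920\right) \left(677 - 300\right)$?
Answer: $1163744$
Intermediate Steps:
$Z = -18$ ($Z = -8 - 10 = -18$)
$w = 1164176$ ($w = 3088 \cdot 377 = 1164176$)
$w - 8 \left(-3\right) Z = 1164176 - 8 \left(-3\right) \left(-18\right) = 1164176 - \left(-24\right) \left(-18\right) = 1164176 - 432 = 1163744$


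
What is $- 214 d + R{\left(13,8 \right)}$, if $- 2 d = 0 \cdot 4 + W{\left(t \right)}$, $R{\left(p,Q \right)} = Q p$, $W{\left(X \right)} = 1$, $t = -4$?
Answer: $211$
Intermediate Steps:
$d = - \frac{1}{2}$ ($d = - \frac{0 \cdot 4 + 1}{2} = - \frac{0 + 1}{2} = \left(- \frac{1}{2}\right) 1 = - \frac{1}{2} \approx -0.5$)
$- 214 d + R{\left(13,8 \right)} = \left(-214\right) \left(- \frac{1}{2}\right) + 8 \cdot 13 = 107 + 104 = 211$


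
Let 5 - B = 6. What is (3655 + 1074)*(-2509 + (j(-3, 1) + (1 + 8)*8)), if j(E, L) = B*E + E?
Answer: -11524573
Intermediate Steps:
B = -1 (B = 5 - 1*6 = 5 - 6 = -1)
j(E, L) = 0 (j(E, L) = -E + E = 0)
(3655 + 1074)*(-2509 + (j(-3, 1) + (1 + 8)*8)) = (3655 + 1074)*(-2509 + (0 + (1 + 8)*8)) = 4729*(-2509 + (0 + 9*8)) = 4729*(-2509 + (0 + 72)) = 4729*(-2509 + 72) = 4729*(-2437) = -11524573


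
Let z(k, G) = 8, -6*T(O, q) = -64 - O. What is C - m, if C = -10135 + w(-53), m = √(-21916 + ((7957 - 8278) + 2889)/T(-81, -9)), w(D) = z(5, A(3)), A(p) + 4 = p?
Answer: -10127 - 2*I*√1648915/17 ≈ -10127.0 - 151.07*I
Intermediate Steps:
T(O, q) = 32/3 + O/6 (T(O, q) = -(-64 - O)/6 = 32/3 + O/6)
A(p) = -4 + p
w(D) = 8
m = 2*I*√1648915/17 (m = √(-21916 + ((7957 - 8278) + 2889)/(32/3 + (⅙)*(-81))) = √(-21916 + (-321 + 2889)/(32/3 - 27/2)) = √(-21916 + 2568/(-17/6)) = √(-21916 + 2568*(-6/17)) = √(-21916 - 15408/17) = √(-387980/17) = 2*I*√1648915/17 ≈ 151.07*I)
C = -10127 (C = -10135 + 8 = -10127)
C - m = -10127 - 2*I*√1648915/17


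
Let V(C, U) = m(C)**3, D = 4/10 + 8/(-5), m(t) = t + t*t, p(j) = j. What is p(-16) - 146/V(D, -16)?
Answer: -1142353/108 ≈ -10577.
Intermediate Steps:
m(t) = t + t**2
D = -6/5 (D = 4*(1/10) + 8*(-1/5) = 2/5 - 8/5 = -6/5 ≈ -1.2000)
V(C, U) = C**3*(1 + C)**3 (V(C, U) = (C*(1 + C))**3 = C**3*(1 + C)**3)
p(-16) - 146/V(D, -16) = -16 - 146*(-125/(216*(1 - 6/5)**3)) = -16 - 146/((-216*(-1/5)**3/125)) = -16 - 146/((-216/125*(-1/125))) = -16 - 146/216/15625 = -16 - 146*15625/216 = -16 - 1140625/108 = -1142353/108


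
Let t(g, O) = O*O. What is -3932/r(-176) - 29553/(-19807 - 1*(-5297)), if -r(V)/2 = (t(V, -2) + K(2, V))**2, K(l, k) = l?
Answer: 3698821/65295 ≈ 56.648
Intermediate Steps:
t(g, O) = O**2
r(V) = -72 (r(V) = -2*((-2)**2 + 2)**2 = -2*(4 + 2)**2 = -2*6**2 = -2*36 = -72)
-3932/r(-176) - 29553/(-19807 - 1*(-5297)) = -3932/(-72) - 29553/(-19807 - 1*(-5297)) = -3932*(-1/72) - 29553/(-19807 + 5297) = 983/18 - 29553/(-14510) = 983/18 - 29553*(-1/14510) = 983/18 + 29553/14510 = 3698821/65295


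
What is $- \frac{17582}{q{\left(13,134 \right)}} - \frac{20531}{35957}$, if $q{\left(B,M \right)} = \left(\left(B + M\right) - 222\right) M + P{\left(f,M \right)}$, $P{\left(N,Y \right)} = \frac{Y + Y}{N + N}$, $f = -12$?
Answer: $\frac{2553780967}{2170616219} \approx 1.1765$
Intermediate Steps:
$P{\left(N,Y \right)} = \frac{Y}{N}$ ($P{\left(N,Y \right)} = \frac{2 Y}{2 N} = 2 Y \frac{1}{2 N} = \frac{Y}{N}$)
$q{\left(B,M \right)} = - \frac{M}{12} + M \left(-222 + B + M\right)$ ($q{\left(B,M \right)} = \left(\left(B + M\right) - 222\right) M + \frac{M}{-12} = \left(-222 + B + M\right) M + M \left(- \frac{1}{12}\right) = M \left(-222 + B + M\right) - \frac{M}{12} = - \frac{M}{12} + M \left(-222 + B + M\right)$)
$- \frac{17582}{q{\left(13,134 \right)}} - \frac{20531}{35957} = - \frac{17582}{\frac{1}{12} \cdot 134 \left(-2665 + 12 \cdot 13 + 12 \cdot 134\right)} - \frac{20531}{35957} = - \frac{17582}{\frac{1}{12} \cdot 134 \left(-2665 + 156 + 1608\right)} - \frac{20531}{35957} = - \frac{17582}{\frac{1}{12} \cdot 134 \left(-901\right)} - \frac{20531}{35957} = - \frac{17582}{- \frac{60367}{6}} - \frac{20531}{35957} = \left(-17582\right) \left(- \frac{6}{60367}\right) - \frac{20531}{35957} = \frac{105492}{60367} - \frac{20531}{35957} = \frac{2553780967}{2170616219}$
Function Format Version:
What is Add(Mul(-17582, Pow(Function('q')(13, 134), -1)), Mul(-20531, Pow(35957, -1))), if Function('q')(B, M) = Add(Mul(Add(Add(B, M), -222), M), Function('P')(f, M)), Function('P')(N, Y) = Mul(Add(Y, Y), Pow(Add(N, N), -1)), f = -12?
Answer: Rational(2553780967, 2170616219) ≈ 1.1765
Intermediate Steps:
Function('P')(N, Y) = Mul(Y, Pow(N, -1)) (Function('P')(N, Y) = Mul(Mul(2, Y), Pow(Mul(2, N), -1)) = Mul(Mul(2, Y), Mul(Rational(1, 2), Pow(N, -1))) = Mul(Y, Pow(N, -1)))
Function('q')(B, M) = Add(Mul(Rational(-1, 12), M), Mul(M, Add(-222, B, M))) (Function('q')(B, M) = Add(Mul(Add(Add(B, M), -222), M), Mul(M, Pow(-12, -1))) = Add(Mul(Add(-222, B, M), M), Mul(M, Rational(-1, 12))) = Add(Mul(M, Add(-222, B, M)), Mul(Rational(-1, 12), M)) = Add(Mul(Rational(-1, 12), M), Mul(M, Add(-222, B, M))))
Add(Mul(-17582, Pow(Function('q')(13, 134), -1)), Mul(-20531, Pow(35957, -1))) = Add(Mul(-17582, Pow(Mul(Rational(1, 12), 134, Add(-2665, Mul(12, 13), Mul(12, 134))), -1)), Mul(-20531, Pow(35957, -1))) = Add(Mul(-17582, Pow(Mul(Rational(1, 12), 134, Add(-2665, 156, 1608)), -1)), Mul(-20531, Rational(1, 35957))) = Add(Mul(-17582, Pow(Mul(Rational(1, 12), 134, -901), -1)), Rational(-20531, 35957)) = Add(Mul(-17582, Pow(Rational(-60367, 6), -1)), Rational(-20531, 35957)) = Add(Mul(-17582, Rational(-6, 60367)), Rational(-20531, 35957)) = Add(Rational(105492, 60367), Rational(-20531, 35957)) = Rational(2553780967, 2170616219)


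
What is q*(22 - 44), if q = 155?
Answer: -3410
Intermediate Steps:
q*(22 - 44) = 155*(22 - 44) = 155*(-22) = -3410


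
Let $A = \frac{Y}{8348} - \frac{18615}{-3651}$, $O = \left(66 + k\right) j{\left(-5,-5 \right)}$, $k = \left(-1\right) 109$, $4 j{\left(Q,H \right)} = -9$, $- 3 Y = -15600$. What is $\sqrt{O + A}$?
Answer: $\frac{\sqrt{2644168750649527}}{5079758} \approx 10.123$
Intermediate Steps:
$Y = 5200$ ($Y = \left(- \frac{1}{3}\right) \left(-15600\right) = 5200$)
$j{\left(Q,H \right)} = - \frac{9}{4}$ ($j{\left(Q,H \right)} = \frac{1}{4} \left(-9\right) = - \frac{9}{4}$)
$k = -109$
$O = \frac{387}{4}$ ($O = \left(66 - 109\right) \left(- \frac{9}{4}\right) = \left(-43\right) \left(- \frac{9}{4}\right) = \frac{387}{4} \approx 96.75$)
$A = \frac{14531935}{2539879}$ ($A = \frac{5200}{8348} - \frac{18615}{-3651} = 5200 \cdot \frac{1}{8348} - - \frac{6205}{1217} = \frac{1300}{2087} + \frac{6205}{1217} = \frac{14531935}{2539879} \approx 5.7215$)
$\sqrt{O + A} = \sqrt{\frac{387}{4} + \frac{14531935}{2539879}} = \sqrt{\frac{1041060913}{10159516}} = \frac{\sqrt{2644168750649527}}{5079758}$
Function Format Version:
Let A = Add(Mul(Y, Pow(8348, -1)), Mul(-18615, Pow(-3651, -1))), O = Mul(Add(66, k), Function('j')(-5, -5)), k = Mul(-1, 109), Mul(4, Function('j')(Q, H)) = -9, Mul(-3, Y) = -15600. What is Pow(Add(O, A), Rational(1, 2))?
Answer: Mul(Rational(1, 5079758), Pow(2644168750649527, Rational(1, 2))) ≈ 10.123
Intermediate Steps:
Y = 5200 (Y = Mul(Rational(-1, 3), -15600) = 5200)
Function('j')(Q, H) = Rational(-9, 4) (Function('j')(Q, H) = Mul(Rational(1, 4), -9) = Rational(-9, 4))
k = -109
O = Rational(387, 4) (O = Mul(Add(66, -109), Rational(-9, 4)) = Mul(-43, Rational(-9, 4)) = Rational(387, 4) ≈ 96.750)
A = Rational(14531935, 2539879) (A = Add(Mul(5200, Pow(8348, -1)), Mul(-18615, Pow(-3651, -1))) = Add(Mul(5200, Rational(1, 8348)), Mul(-18615, Rational(-1, 3651))) = Add(Rational(1300, 2087), Rational(6205, 1217)) = Rational(14531935, 2539879) ≈ 5.7215)
Pow(Add(O, A), Rational(1, 2)) = Pow(Add(Rational(387, 4), Rational(14531935, 2539879)), Rational(1, 2)) = Pow(Rational(1041060913, 10159516), Rational(1, 2)) = Mul(Rational(1, 5079758), Pow(2644168750649527, Rational(1, 2)))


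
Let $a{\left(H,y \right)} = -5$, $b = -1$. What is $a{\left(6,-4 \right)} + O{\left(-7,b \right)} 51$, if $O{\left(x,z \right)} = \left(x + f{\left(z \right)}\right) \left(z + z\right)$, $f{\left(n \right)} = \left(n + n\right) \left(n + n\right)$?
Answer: $301$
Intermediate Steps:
$f{\left(n \right)} = 4 n^{2}$ ($f{\left(n \right)} = 2 n 2 n = 4 n^{2}$)
$O{\left(x,z \right)} = 2 z \left(x + 4 z^{2}\right)$ ($O{\left(x,z \right)} = \left(x + 4 z^{2}\right) \left(z + z\right) = \left(x + 4 z^{2}\right) 2 z = 2 z \left(x + 4 z^{2}\right)$)
$a{\left(6,-4 \right)} + O{\left(-7,b \right)} 51 = -5 + 2 \left(-1\right) \left(-7 + 4 \left(-1\right)^{2}\right) 51 = -5 + 2 \left(-1\right) \left(-7 + 4 \cdot 1\right) 51 = -5 + 2 \left(-1\right) \left(-7 + 4\right) 51 = -5 + 2 \left(-1\right) \left(-3\right) 51 = -5 + 6 \cdot 51 = -5 + 306 = 301$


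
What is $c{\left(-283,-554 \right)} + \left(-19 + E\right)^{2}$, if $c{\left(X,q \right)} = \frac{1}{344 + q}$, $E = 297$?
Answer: $\frac{16229639}{210} \approx 77284.0$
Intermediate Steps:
$c{\left(-283,-554 \right)} + \left(-19 + E\right)^{2} = \frac{1}{344 - 554} + \left(-19 + 297\right)^{2} = \frac{1}{-210} + 278^{2} = - \frac{1}{210} + 77284 = \frac{16229639}{210}$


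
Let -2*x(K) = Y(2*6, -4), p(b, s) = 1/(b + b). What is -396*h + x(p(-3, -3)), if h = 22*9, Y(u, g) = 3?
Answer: -156819/2 ≈ -78410.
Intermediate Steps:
p(b, s) = 1/(2*b)
x(K) = -3/2 (x(K) = -1/2*3 = -3/2)
h = 198
-396*h + x(p(-3, -3)) = -396*198 - 3/2 = -78408 - 3/2 = -156819/2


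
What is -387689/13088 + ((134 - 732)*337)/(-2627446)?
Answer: -507997170003/17194006624 ≈ -29.545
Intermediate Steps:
-387689/13088 + ((134 - 732)*337)/(-2627446) = -387689*1/13088 - 598*337*(-1/2627446) = -387689/13088 - 201526*(-1/2627446) = -387689/13088 + 100763/1313723 = -507997170003/17194006624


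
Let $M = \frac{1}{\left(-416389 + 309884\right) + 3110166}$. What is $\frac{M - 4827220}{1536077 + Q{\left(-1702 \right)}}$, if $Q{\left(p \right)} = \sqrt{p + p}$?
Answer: $- \frac{7424030365171473421}{2362411969558917371} + \frac{9666221634946 i \sqrt{851}}{2362411969558917371} \approx -3.1426 + 0.00011936 i$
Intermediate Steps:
$Q{\left(p \right)} = \sqrt{2} \sqrt{p}$ ($Q{\left(p \right)} = \sqrt{2 p} = \sqrt{2} \sqrt{p}$)
$M = \frac{1}{3003661}$ ($M = \frac{1}{-106505 + 3110166} = \frac{1}{3003661} \approx 3.3293 \cdot 10^{-7}$)
$\frac{M - 4827220}{1536077 + Q{\left(-1702 \right)}} = \frac{\frac{1}{3003661} - 4827220}{1536077 + \sqrt{2} \sqrt{-1702}} = - \frac{14499332452419}{3003661 \left(1536077 + \sqrt{2} i \sqrt{1702}\right)} = - \frac{14499332452419}{3003661 \left(1536077 + 2 i \sqrt{851}\right)}$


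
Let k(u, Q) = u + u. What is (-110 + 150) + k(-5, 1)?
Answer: 30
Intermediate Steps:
k(u, Q) = 2*u
(-110 + 150) + k(-5, 1) = (-110 + 150) + 2*(-5) = 40 - 10 = 30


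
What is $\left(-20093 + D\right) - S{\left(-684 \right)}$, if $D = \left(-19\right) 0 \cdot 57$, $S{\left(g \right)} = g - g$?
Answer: $-20093$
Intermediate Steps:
$S{\left(g \right)} = 0$
$D = 0$ ($D = 0 \cdot 57 = 0$)
$\left(-20093 + D\right) - S{\left(-684 \right)} = \left(-20093 + 0\right) - 0 = -20093 + 0 = -20093$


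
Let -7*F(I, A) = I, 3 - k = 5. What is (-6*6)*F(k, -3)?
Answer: -72/7 ≈ -10.286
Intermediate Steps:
k = -2 (k = 3 - 1*5 = 3 - 5 = -2)
F(I, A) = -I/7
(-6*6)*F(k, -3) = (-6*6)*(-1/7*(-2)) = -36*2/7 = -72/7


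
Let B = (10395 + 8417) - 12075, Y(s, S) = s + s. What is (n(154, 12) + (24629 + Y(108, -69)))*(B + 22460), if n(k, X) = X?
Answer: 725749829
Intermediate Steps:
Y(s, S) = 2*s
B = 6737 (B = 18812 - 12075 = 6737)
(n(154, 12) + (24629 + Y(108, -69)))*(B + 22460) = (12 + (24629 + 2*108))*(6737 + 22460) = (12 + (24629 + 216))*29197 = (12 + 24845)*29197 = 24857*29197 = 725749829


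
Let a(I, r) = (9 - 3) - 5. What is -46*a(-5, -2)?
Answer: -46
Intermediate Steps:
a(I, r) = 1 (a(I, r) = 6 - 5 = 1)
-46*a(-5, -2) = -46*1 = -46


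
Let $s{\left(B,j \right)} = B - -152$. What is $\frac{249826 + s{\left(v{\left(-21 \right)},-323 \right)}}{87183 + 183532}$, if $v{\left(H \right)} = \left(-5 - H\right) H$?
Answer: $\frac{249642}{270715} \approx 0.92216$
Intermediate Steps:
$v{\left(H \right)} = H \left(-5 - H\right)$
$s{\left(B,j \right)} = 152 + B$ ($s{\left(B,j \right)} = B + 152 = 152 + B$)
$\frac{249826 + s{\left(v{\left(-21 \right)},-323 \right)}}{87183 + 183532} = \frac{249826 + \left(152 - - 21 \left(5 - 21\right)\right)}{87183 + 183532} = \frac{249826 + \left(152 - \left(-21\right) \left(-16\right)\right)}{270715} = \left(249826 + \left(152 - 336\right)\right) \frac{1}{270715} = \left(249826 - 184\right) \frac{1}{270715} = 249642 \cdot \frac{1}{270715} = \frac{249642}{270715}$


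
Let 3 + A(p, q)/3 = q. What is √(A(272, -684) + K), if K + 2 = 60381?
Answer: √58318 ≈ 241.49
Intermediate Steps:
K = 60379 (K = -2 + 60381 = 60379)
A(p, q) = -9 + 3*q
√(A(272, -684) + K) = √((-9 + 3*(-684)) + 60379) = √((-9 - 2052) + 60379) = √(-2061 + 60379) = √58318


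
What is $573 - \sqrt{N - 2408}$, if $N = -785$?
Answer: $573 - i \sqrt{3193} \approx 573.0 - 56.507 i$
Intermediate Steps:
$573 - \sqrt{N - 2408} = 573 - \sqrt{-785 - 2408} = 573 - \sqrt{-3193} = 573 - i \sqrt{3193}$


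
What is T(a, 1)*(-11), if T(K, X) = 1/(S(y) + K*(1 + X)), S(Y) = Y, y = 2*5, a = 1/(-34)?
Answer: -187/169 ≈ -1.1065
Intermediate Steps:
a = -1/34 ≈ -0.029412
y = 10
T(K, X) = 1/(10 + K*(1 + X))
T(a, 1)*(-11) = -11/(10 - 1/34 - 1/34*1) = -11/(10 - 1/34 - 1/34) = -11/(169/17) = (17/169)*(-11) = -187/169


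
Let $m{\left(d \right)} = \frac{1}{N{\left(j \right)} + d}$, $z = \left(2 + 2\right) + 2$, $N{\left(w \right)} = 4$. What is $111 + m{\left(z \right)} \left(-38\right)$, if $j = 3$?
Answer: $\frac{536}{5} \approx 107.2$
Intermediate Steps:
$z = 6$ ($z = 4 + 2 = 6$)
$m{\left(d \right)} = \frac{1}{4 + d}$
$111 + m{\left(z \right)} \left(-38\right) = 111 + \frac{1}{4 + 6} \left(-38\right) = 111 + \frac{1}{10} \left(-38\right) = 111 - \frac{19}{5} = \frac{536}{5}$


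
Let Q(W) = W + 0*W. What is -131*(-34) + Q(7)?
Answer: 4461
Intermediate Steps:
Q(W) = W (Q(W) = W + 0 = W)
-131*(-34) + Q(7) = -131*(-34) + 7 = 4454 + 7 = 4461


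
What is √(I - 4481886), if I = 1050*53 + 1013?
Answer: I*√4425223 ≈ 2103.6*I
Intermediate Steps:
I = 56663 (I = 55650 + 1013 = 56663)
√(I - 4481886) = √(56663 - 4481886) = √(-4425223) = I*√4425223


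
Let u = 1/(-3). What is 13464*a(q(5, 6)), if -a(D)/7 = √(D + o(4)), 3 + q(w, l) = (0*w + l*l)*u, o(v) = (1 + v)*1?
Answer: -94248*I*√10 ≈ -2.9804e+5*I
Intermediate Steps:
o(v) = 1 + v
u = -⅓ ≈ -0.33333
q(w, l) = -3 - l²/3 (q(w, l) = -3 + (0*w + l*l)*(-⅓) = -3 + (0 + l²)*(-⅓) = -3 + l²*(-⅓) = -3 - l²/3)
a(D) = -7*√(5 + D) (a(D) = -7*√(D + (1 + 4)) = -7*√(D + 5) = -7*√(5 + D))
13464*a(q(5, 6)) = 13464*(-7*√(5 + (-3 - ⅓*6²))) = 13464*(-7*√(5 + (-3 - ⅓*36))) = 13464*(-7*√(5 + (-3 - 12))) = 13464*(-7*√(5 - 15)) = 13464*(-7*I*√10) = -94248*I*√10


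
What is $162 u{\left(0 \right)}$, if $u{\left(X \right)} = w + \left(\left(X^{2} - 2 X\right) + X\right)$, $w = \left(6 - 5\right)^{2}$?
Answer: $162$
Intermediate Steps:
$w = 1$ ($w = 1^{2} = 1$)
$u{\left(X \right)} = 1 + X^{2} - X$ ($u{\left(X \right)} = 1 + \left(\left(X^{2} - 2 X\right) + X\right) = 1 + \left(X^{2} - X\right) = 1 + X^{2} - X$)
$162 u{\left(0 \right)} = 162 \left(1 + 0^{2} - 0\right) = 162 \left(1 + 0 + 0\right) = 162 \cdot 1 = 162$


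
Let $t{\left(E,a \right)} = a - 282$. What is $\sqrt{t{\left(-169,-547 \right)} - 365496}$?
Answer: $5 i \sqrt{14653} \approx 605.25 i$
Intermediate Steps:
$t{\left(E,a \right)} = -282 + a$ ($t{\left(E,a \right)} = a - 282 = -282 + a$)
$\sqrt{t{\left(-169,-547 \right)} - 365496} = \sqrt{\left(-282 - 547\right) - 365496} = \sqrt{-829 - 365496} = \sqrt{-366325} = 5 i \sqrt{14653}$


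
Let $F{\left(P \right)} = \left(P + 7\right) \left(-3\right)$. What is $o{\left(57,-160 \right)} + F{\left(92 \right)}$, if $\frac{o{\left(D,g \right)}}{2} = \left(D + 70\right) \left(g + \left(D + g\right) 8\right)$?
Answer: $-250233$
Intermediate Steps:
$F{\left(P \right)} = -21 - 3 P$ ($F{\left(P \right)} = \left(7 + P\right) \left(-3\right) = -21 - 3 P$)
$o{\left(D,g \right)} = 2 \left(70 + D\right) \left(8 D + 9 g\right)$ ($o{\left(D,g \right)} = 2 \left(D + 70\right) \left(g + \left(D + g\right) 8\right) = 2 \left(70 + D\right) \left(g + \left(8 D + 8 g\right)\right) = 2 \left(70 + D\right) \left(8 D + 9 g\right)$)
$o{\left(57,-160 \right)} + F{\left(92 \right)} = \left(16 \cdot 57^{2} + 1120 \cdot 57 + 1260 \left(-160\right) + 18 \cdot 57 \left(-160\right)\right) - 297 = \left(16 \cdot 3249 + 63840 - 201600 - 164160\right) - 297 = \left(51984 + 63840 - 201600 - 164160\right) - 297 = -249936 - 297 = -250233$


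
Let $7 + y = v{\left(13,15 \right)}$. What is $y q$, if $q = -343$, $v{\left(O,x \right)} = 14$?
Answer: $-2401$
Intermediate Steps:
$y = 7$ ($y = -7 + 14 = 7$)
$y q = 7 \left(-343\right) = -2401$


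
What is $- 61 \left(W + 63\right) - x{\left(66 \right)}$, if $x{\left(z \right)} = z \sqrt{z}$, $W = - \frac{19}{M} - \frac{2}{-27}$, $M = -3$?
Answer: $- \frac{114314}{27} - 66 \sqrt{66} \approx -4770.0$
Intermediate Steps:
$W = \frac{173}{27}$ ($W = - \frac{19}{-3} - \frac{2}{-27} = \left(-19\right) \left(- \frac{1}{3}\right) - - \frac{2}{27} = \frac{19}{3} + \frac{2}{27} = \frac{173}{27} \approx 6.4074$)
$x{\left(z \right)} = z^{\frac{3}{2}}$
$- 61 \left(W + 63\right) - x{\left(66 \right)} = - 61 \left(\frac{173}{27} + 63\right) - 66^{\frac{3}{2}} = \left(-61\right) \frac{1874}{27} - 66 \sqrt{66} = - \frac{114314}{27} - 66 \sqrt{66}$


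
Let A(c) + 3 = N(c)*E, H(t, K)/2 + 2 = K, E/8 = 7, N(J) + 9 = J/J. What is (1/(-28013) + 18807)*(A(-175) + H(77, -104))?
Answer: -349295244870/28013 ≈ -1.2469e+7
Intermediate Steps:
N(J) = -8 (N(J) = -9 + J/J = -9 + 1 = -8)
E = 56 (E = 8*7 = 56)
H(t, K) = -4 + 2*K
A(c) = -451 (A(c) = -3 - 8*56 = -3 - 448 = -451)
(1/(-28013) + 18807)*(A(-175) + H(77, -104)) = (1/(-28013) + 18807)*(-451 + (-4 + 2*(-104))) = (-1/28013 + 18807)*(-451 + (-4 - 208)) = 526840490*(-451 - 212)/28013 = (526840490/28013)*(-663) = -349295244870/28013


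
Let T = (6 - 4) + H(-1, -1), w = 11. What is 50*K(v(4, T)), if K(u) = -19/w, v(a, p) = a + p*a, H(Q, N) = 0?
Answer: -950/11 ≈ -86.364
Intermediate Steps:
T = 2 (T = (6 - 4) + 0 = 2 + 0 = 2)
v(a, p) = a + a*p
K(u) = -19/11
50*K(v(4, T)) = 50*(-19/11) = -950/11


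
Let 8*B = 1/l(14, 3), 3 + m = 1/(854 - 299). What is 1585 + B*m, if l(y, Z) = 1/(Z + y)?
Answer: 876139/555 ≈ 1578.6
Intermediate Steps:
m = -1664/555 (m = -3 + 1/(854 - 299) = -3 + 1/555 = -1664/555 ≈ -2.9982)
B = 17/8 (B = 1/(8*(1/(3 + 14))) = 1/(8*(1/17)) = (1/8)*17 = 17/8 ≈ 2.1250)
1585 + B*m = 1585 + (17/8)*(-1664/555) = 1585 - 3536/555 = 876139/555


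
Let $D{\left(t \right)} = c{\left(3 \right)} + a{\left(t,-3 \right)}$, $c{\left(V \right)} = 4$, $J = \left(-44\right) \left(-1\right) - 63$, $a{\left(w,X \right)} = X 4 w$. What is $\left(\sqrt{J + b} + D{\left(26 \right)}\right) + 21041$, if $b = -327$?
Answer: $20733 + i \sqrt{346} \approx 20733.0 + 18.601 i$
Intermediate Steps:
$a{\left(w,X \right)} = 4 X w$
$J = -19$ ($J = 44 - 63 = -19$)
$D{\left(t \right)} = 4 - 12 t$ ($D{\left(t \right)} = 4 + 4 \left(-3\right) t = 4 - 12 t$)
$\left(\sqrt{J + b} + D{\left(26 \right)}\right) + 21041 = \left(\sqrt{-19 - 327} + \left(4 - 312\right)\right) + 21041 = \left(\sqrt{-346} + \left(4 - 312\right)\right) + 21041 = \left(i \sqrt{346} - 308\right) + 21041 = \left(-308 + i \sqrt{346}\right) + 21041 = 20733 + i \sqrt{346}$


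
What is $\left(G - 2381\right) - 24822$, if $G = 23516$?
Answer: $-3687$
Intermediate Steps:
$\left(G - 2381\right) - 24822 = \left(23516 - 2381\right) - 24822 = 21135 - 24822 = -3687$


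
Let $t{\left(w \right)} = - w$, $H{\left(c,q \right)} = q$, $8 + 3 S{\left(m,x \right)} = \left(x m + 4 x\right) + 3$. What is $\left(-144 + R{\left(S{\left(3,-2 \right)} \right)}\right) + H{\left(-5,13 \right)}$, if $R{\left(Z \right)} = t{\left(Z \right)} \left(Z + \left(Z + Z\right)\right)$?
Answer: $- \frac{754}{3} \approx -251.33$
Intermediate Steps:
$S{\left(m,x \right)} = - \frac{5}{3} + \frac{4 x}{3} + \frac{m x}{3}$ ($S{\left(m,x \right)} = - \frac{8}{3} + \frac{\left(x m + 4 x\right) + 3}{3} = - \frac{8}{3} + \frac{\left(m x + 4 x\right) + 3}{3} = - \frac{8}{3} + \frac{\left(4 x + m x\right) + 3}{3} = - \frac{8}{3} + \frac{3 + 4 x + m x}{3} = - \frac{8}{3} + \left(1 + \frac{4 x}{3} + \frac{m x}{3}\right) = - \frac{5}{3} + \frac{4 x}{3} + \frac{m x}{3}$)
$R{\left(Z \right)} = - 3 Z^{2}$ ($R{\left(Z \right)} = - Z \left(Z + \left(Z + Z\right)\right) = - Z \left(Z + 2 Z\right) = - Z 3 Z = - 3 Z^{2}$)
$\left(-144 + R{\left(S{\left(3,-2 \right)} \right)}\right) + H{\left(-5,13 \right)} = \left(-144 - 3 \left(- \frac{5}{3} + \frac{4}{3} \left(-2\right) + \frac{1}{3} \cdot 3 \left(-2\right)\right)^{2}\right) + 13 = \left(-144 - 3 \left(- \frac{5}{3} - \frac{8}{3} - 2\right)^{2}\right) + 13 = \left(-144 - 3 \left(- \frac{19}{3}\right)^{2}\right) + 13 = \left(-144 - \frac{361}{3}\right) + 13 = - \frac{793}{3} + 13 = - \frac{754}{3}$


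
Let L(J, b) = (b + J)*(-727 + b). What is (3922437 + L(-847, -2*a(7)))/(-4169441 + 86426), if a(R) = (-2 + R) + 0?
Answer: -4554046/4083015 ≈ -1.1154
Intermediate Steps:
a(R) = -2 + R
L(J, b) = (-727 + b)*(J + b) (L(J, b) = (J + b)*(-727 + b) = (-727 + b)*(J + b))
(3922437 + L(-847, -2*a(7)))/(-4169441 + 86426) = (3922437 + ((-2*(-2 + 7))² - 727*(-847) - (-1454)*(-2 + 7) - (-1694)*(-2 + 7)))/(-4169441 + 86426) = (3922437 + ((-2*5)² + 615769 - (-1454)*5 - (-1694)*5))/(-4083015) = (3922437 + ((-10)² + 615769 - 727*(-10) - 847*(-10)))*(-1/4083015) = (3922437 + (100 + 615769 + 7270 + 8470))*(-1/4083015) = (3922437 + 631609)*(-1/4083015) = 4554046*(-1/4083015) = -4554046/4083015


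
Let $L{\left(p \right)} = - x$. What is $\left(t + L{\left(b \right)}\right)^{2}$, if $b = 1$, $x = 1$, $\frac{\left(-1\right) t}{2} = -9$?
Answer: $289$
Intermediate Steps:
$t = 18$ ($t = \left(-2\right) \left(-9\right) = 18$)
$L{\left(p \right)} = -1$ ($L{\left(p \right)} = \left(-1\right) 1 = -1$)
$\left(t + L{\left(b \right)}\right)^{2} = \left(18 - 1\right)^{2} = 17^{2} = 289$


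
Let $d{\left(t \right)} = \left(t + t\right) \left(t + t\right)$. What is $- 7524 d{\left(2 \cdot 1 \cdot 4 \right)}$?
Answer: $-1926144$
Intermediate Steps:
$d{\left(t \right)} = 4 t^{2}$ ($d{\left(t \right)} = 2 t 2 t = 4 t^{2}$)
$- 7524 d{\left(2 \cdot 1 \cdot 4 \right)} = - 7524 \cdot 4 \left(2 \cdot 1 \cdot 4\right)^{2} = - 7524 \cdot 4 \left(2 \cdot 4\right)^{2} = - 7524 \cdot 4 \cdot 8^{2} = - 7524 \cdot 4 \cdot 64 = \left(-7524\right) 256 = -1926144$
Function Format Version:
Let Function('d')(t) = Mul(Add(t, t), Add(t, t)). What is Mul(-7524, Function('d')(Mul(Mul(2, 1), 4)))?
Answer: -1926144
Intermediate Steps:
Function('d')(t) = Mul(4, Pow(t, 2)) (Function('d')(t) = Mul(Mul(2, t), Mul(2, t)) = Mul(4, Pow(t, 2)))
Mul(-7524, Function('d')(Mul(Mul(2, 1), 4))) = Mul(-7524, Mul(4, Pow(Mul(Mul(2, 1), 4), 2))) = Mul(-7524, Mul(4, Pow(Mul(2, 4), 2))) = Mul(-7524, Mul(4, Pow(8, 2))) = Mul(-7524, Mul(4, 64)) = Mul(-7524, 256) = -1926144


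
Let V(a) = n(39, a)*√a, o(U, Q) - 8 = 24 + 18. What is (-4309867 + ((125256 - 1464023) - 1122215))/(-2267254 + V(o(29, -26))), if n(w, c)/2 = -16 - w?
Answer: 697783385393/233656367978 - 169271225*√2/233656367978 ≈ 2.9853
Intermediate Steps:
o(U, Q) = 50 (o(U, Q) = 8 + (24 + 18) = 8 + 42 = 50)
n(w, c) = -32 - 2*w (n(w, c) = 2*(-16 - w) = -32 - 2*w)
V(a) = -110*√a (V(a) = (-32 - 2*39)*√a = (-32 - 78)*√a = -110*√a)
(-4309867 + ((125256 - 1464023) - 1122215))/(-2267254 + V(o(29, -26))) = (-4309867 + ((125256 - 1464023) - 1122215))/(-2267254 - 550*√2) = (-4309867 + (-1338767 - 1122215))/(-2267254 - 550*√2) = (-4309867 - 2460982)/(-2267254 - 550*√2) = -6770849/(-2267254 - 550*√2)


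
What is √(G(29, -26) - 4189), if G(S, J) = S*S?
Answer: 6*I*√93 ≈ 57.862*I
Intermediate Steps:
G(S, J) = S²
√(G(29, -26) - 4189) = √(29² - 4189) = √(841 - 4189) = √(-3348) = 6*I*√93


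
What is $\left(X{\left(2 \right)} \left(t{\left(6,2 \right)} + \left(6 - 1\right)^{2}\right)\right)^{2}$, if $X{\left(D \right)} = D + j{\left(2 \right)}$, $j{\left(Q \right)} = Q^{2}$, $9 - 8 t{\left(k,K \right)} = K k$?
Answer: $\frac{349281}{16} \approx 21830.0$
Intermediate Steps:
$t{\left(k,K \right)} = \frac{9}{8} - \frac{K k}{8}$
$X{\left(D \right)} = 4 + D$ ($X{\left(D \right)} = D + 2^{2} = D + 4 = 4 + D$)
$\left(X{\left(2 \right)} \left(t{\left(6,2 \right)} + \left(6 - 1\right)^{2}\right)\right)^{2} = \left(\left(4 + 2\right) \left(\left(\frac{9}{8} - \frac{1}{4} \cdot 6\right) + \left(6 - 1\right)^{2}\right)\right)^{2} = \left(6 \left(\left(\frac{9}{8} - \frac{3}{2}\right) + 5^{2}\right)\right)^{2} = \left(6 \left(- \frac{3}{8} + 25\right)\right)^{2} = \left(6 \cdot \frac{197}{8}\right)^{2} = \left(\frac{591}{4}\right)^{2} = \frac{349281}{16}$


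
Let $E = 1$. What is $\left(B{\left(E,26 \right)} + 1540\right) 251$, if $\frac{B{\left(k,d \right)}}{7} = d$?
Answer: $432222$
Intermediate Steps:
$B{\left(k,d \right)} = 7 d$
$\left(B{\left(E,26 \right)} + 1540\right) 251 = \left(7 \cdot 26 + 1540\right) 251 = \left(182 + 1540\right) 251 = 1722 \cdot 251 = 432222$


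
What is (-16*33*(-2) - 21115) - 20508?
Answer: -40567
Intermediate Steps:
(-16*33*(-2) - 21115) - 20508 = (-528*(-2) - 21115) - 20508 = (1056 - 21115) - 20508 = -20059 - 20508 = -40567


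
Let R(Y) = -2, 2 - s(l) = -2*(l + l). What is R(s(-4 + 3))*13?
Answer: -26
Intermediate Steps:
s(l) = 2 + 4*l (s(l) = 2 - (-2)*(l + l) = 2 - (-2)*2*l = 2 - (-4)*l = 2 + 4*l)
R(s(-4 + 3))*13 = -2*13 = -26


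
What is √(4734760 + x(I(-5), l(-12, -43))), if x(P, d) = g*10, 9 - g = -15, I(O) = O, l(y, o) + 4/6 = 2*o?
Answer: 50*√1894 ≈ 2176.0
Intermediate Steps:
l(y, o) = -⅔ + 2*o
g = 24 (g = 9 - 1*(-15) = 9 + 15 = 24)
x(P, d) = 240 (x(P, d) = 24*10 = 240)
√(4734760 + x(I(-5), l(-12, -43))) = √(4734760 + 240) = √4735000 = 50*√1894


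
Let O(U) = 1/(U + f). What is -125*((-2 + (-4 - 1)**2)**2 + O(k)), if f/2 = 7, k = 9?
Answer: -1521000/23 ≈ -66130.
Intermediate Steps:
f = 14 (f = 2*7 = 14)
O(U) = 1/(14 + U) (O(U) = 1/(U + 14) = 1/(14 + U))
-125*((-2 + (-4 - 1)**2)**2 + O(k)) = -125*((-2 + (-4 - 1)**2)**2 + 1/(14 + 9)) = -125*((-2 + (-5)**2)**2 + 1/23) = -125*((-2 + 25)**2 + 1/23) = -125*(23**2 + 1/23) = -125*(529 + 1/23) = -125*12168/23 = -1521000/23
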